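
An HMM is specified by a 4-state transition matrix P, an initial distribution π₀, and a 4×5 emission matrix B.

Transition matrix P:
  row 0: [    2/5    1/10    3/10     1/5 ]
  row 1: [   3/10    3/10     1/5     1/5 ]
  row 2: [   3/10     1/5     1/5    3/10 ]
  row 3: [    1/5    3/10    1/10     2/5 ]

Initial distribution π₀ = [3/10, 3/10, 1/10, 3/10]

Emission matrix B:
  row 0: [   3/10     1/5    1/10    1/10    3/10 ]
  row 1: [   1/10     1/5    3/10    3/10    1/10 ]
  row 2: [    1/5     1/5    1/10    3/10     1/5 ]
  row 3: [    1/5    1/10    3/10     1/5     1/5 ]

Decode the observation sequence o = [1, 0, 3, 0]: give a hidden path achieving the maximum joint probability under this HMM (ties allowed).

path = [0, 0, 2, 0]

t=0: δ = [6.000e-02, 6.000e-02, 2.000e-02, 3.000e-02]  (obs o_0=1)
t=1: δ = [7.200e-03, 1.800e-03, 3.600e-03, 2.400e-03]  ψ = [0, 1, 0, 0]  (obs o_1=0)
t=2: δ = [2.880e-04, 2.160e-04, 6.480e-04, 2.880e-04]  ψ = [0, 0, 0, 0]  (obs o_2=3)
t=3: δ = [5.832e-05, 1.296e-05, 2.592e-05, 3.888e-05]  ψ = [2, 2, 2, 2]  (obs o_3=0)
backtrack: best end state = 0; path = [0, 0, 2, 0]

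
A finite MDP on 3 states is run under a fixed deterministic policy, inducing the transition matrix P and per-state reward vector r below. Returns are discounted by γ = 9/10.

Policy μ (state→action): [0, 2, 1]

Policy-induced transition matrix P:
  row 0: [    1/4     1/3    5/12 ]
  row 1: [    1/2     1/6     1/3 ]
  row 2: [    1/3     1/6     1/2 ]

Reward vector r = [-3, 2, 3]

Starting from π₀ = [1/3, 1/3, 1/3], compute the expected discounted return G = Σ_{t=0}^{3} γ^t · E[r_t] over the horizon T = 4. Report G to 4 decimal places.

t=0: π = [0.3333, 0.3333, 0.3333], E[r] = 0.6667, γ^t·E[r] = 0.666667, running G = 0.666667
t=1: π = [0.3611, 0.2222, 0.4167], E[r] = 0.6111, γ^t·E[r] = 0.550000, running G = 1.216667
t=2: π = [0.3403, 0.2269, 0.4329], E[r] = 0.7315, γ^t·E[r] = 0.592500, running G = 1.809167
t=3: π = [0.3428, 0.2234, 0.4338], E[r] = 0.7199, γ^t·E[r] = 0.524813, running G = 2.333979

G = 2.3340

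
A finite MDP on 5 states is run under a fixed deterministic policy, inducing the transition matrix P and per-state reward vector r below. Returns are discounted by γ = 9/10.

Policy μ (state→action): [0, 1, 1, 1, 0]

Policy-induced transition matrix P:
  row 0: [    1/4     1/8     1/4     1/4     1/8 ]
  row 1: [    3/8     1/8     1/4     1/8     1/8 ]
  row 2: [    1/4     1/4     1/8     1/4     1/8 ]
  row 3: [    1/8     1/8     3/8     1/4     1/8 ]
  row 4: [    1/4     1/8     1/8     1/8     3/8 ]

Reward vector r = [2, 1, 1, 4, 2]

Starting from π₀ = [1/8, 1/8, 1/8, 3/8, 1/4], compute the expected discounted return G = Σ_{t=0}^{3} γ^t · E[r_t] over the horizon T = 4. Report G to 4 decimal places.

G = 7.4532

t=0: π = [0.1250, 0.1250, 0.1250, 0.3750, 0.2500], E[r] = 2.5000, γ^t·E[r] = 2.500000, running G = 2.500000
t=1: π = [0.2188, 0.1406, 0.2500, 0.2031, 0.1875], E[r] = 2.0156, γ^t·E[r] = 1.814063, running G = 4.314063
t=2: π = [0.2422, 0.1563, 0.2207, 0.2090, 0.1719], E[r] = 2.0410, γ^t·E[r] = 1.653223, running G = 5.967285
t=3: π = [0.2434, 0.1526, 0.2271, 0.2090, 0.1680], E[r] = 2.0383, γ^t·E[r] = 1.485943, running G = 7.453228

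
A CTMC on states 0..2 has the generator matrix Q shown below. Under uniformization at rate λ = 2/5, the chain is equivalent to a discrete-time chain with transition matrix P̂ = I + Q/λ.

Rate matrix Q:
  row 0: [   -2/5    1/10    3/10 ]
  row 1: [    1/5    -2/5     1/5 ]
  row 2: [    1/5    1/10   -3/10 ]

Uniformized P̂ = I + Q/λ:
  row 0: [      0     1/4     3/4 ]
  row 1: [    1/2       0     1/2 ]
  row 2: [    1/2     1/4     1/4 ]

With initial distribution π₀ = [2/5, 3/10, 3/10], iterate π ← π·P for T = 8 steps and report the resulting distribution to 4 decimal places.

π = [0.3336, 0.2000, 0.4664]

t=0: π = [0.4000, 0.3000, 0.3000]
t=1: π = [0.3000, 0.1750, 0.5250]
t=2: π = [0.3500, 0.2063, 0.4438]
t=3: π = [0.3250, 0.1984, 0.4766]
t=4: π = [0.3375, 0.2004, 0.4621]
t=5: π = [0.3313, 0.1999, 0.4688]
t=6: π = [0.3344, 0.2000, 0.4656]
t=7: π = [0.3328, 0.2000, 0.4672]
t=8: π = [0.3336, 0.2000, 0.4664]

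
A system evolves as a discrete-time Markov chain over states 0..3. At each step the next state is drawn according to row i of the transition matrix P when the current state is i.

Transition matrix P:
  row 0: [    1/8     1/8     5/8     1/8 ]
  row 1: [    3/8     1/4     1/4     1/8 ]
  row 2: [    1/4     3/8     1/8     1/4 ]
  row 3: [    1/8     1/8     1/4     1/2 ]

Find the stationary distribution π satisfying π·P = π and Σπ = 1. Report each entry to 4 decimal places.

Balance equations π_j = Σ_i π_i·P[i][j]:
  π_0 = 1/8·π_0 + 3/8·π_1 + 1/4·π_2 + 1/8·π_3
  π_1 = 1/8·π_0 + 1/4·π_1 + 3/8·π_2 + 1/8·π_3
  π_2 = 5/8·π_0 + 1/4·π_1 + 1/8·π_2 + 1/4·π_3
  normalize: π_0 + π_1 + π_2 + π_3 = 1
Solving the linear system gives exactly π = [103/471, 107/471, 139/471, 122/471].

π = [0.2187, 0.2272, 0.2951, 0.2590]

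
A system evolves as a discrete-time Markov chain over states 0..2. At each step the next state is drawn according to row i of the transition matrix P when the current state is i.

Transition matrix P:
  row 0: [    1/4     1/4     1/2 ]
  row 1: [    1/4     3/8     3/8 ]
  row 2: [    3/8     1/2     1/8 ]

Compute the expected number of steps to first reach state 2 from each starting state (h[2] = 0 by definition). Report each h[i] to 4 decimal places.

First-step conditioning: h[2] = 0; for i ≠ 2, h[i] = 1 + Σ_k P[i][k]·h[k].
  h[0] = 1 + 1/4·h[0] + 1/4·h[1]
  h[1] = 1 + 1/4·h[0] + 3/8·h[1]
Solving the 2×2 linear system over states ≠ 2 gives exactly h = [28/13, 32/13, 0] (h[2] = 0 is the target).

h = [2.1538, 2.4615, 0.0000]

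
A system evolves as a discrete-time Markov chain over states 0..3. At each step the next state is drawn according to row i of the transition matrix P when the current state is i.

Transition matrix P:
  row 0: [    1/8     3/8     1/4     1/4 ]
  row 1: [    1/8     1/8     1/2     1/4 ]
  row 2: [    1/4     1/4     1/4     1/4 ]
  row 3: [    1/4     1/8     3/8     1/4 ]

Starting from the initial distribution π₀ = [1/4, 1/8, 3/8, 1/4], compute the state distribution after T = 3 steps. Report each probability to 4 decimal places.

t=0: π = [0.2500, 0.1250, 0.3750, 0.2500]
t=1: π = [0.2031, 0.2344, 0.3125, 0.2500]
t=2: π = [0.1953, 0.2148, 0.3398, 0.2500]
t=3: π = [0.1987, 0.2163, 0.3350, 0.2500]

π = [0.1987, 0.2163, 0.3350, 0.2500]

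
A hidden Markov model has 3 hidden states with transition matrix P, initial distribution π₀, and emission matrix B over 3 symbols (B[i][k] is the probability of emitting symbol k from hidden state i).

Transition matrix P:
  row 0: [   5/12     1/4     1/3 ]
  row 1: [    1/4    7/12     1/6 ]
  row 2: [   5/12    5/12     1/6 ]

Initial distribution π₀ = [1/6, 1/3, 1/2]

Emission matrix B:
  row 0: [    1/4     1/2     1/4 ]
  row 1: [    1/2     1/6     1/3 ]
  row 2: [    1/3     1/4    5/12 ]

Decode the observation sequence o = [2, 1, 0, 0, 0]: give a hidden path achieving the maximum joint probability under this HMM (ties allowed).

path = [2, 0, 1, 1, 1]

t=0: δ = [4.167e-02, 1.111e-01, 2.083e-01]  (obs o_0=2)
t=1: δ = [4.340e-02, 1.447e-02, 8.681e-03]  ψ = [2, 2, 2]  (obs o_1=1)
t=2: δ = [4.521e-03, 5.425e-03, 4.823e-03]  ψ = [0, 0, 0]  (obs o_2=0)
t=3: δ = [5.023e-04, 1.582e-03, 5.023e-04]  ψ = [2, 1, 0]  (obs o_3=0)
t=4: δ = [9.890e-05, 4.615e-04, 8.791e-05]  ψ = [1, 1, 1]  (obs o_4=0)
backtrack: best end state = 1; path = [2, 0, 1, 1, 1]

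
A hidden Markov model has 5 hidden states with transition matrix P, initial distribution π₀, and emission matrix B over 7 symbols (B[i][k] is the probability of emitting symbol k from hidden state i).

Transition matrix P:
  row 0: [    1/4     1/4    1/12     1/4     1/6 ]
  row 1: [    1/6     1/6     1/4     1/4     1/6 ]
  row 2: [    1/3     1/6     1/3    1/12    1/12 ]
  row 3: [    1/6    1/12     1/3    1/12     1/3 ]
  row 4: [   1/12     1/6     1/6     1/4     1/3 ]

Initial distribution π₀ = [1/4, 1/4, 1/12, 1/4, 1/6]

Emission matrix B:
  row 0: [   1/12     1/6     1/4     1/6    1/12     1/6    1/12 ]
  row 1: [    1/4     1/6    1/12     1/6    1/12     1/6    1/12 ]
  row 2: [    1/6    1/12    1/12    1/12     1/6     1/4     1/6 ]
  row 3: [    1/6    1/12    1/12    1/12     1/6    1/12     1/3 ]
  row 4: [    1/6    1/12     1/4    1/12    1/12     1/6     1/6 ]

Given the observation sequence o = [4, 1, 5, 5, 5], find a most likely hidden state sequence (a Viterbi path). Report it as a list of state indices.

path = [3, 2, 2, 2, 2]

t=0: δ = [2.083e-02, 2.083e-02, 1.389e-02, 4.167e-02, 1.389e-02]  (obs o_0=4)
t=1: δ = [1.157e-03, 8.681e-04, 1.157e-03, 4.340e-04, 1.157e-03]  ψ = [3, 0, 3, 0, 3]  (obs o_1=1)
t=2: δ = [6.430e-05, 4.823e-05, 9.645e-05, 2.411e-05, 6.430e-05]  ψ = [2, 0, 2, 0, 4]  (obs o_2=5)
t=3: δ = [5.358e-06, 2.679e-06, 8.038e-06, 1.340e-06, 3.572e-06]  ψ = [2, 0, 2, 0, 4]  (obs o_3=5)
t=4: δ = [4.465e-07, 2.233e-07, 6.698e-07, 1.116e-07, 1.985e-07]  ψ = [2, 0, 2, 0, 4]  (obs o_4=5)
backtrack: best end state = 2; path = [3, 2, 2, 2, 2]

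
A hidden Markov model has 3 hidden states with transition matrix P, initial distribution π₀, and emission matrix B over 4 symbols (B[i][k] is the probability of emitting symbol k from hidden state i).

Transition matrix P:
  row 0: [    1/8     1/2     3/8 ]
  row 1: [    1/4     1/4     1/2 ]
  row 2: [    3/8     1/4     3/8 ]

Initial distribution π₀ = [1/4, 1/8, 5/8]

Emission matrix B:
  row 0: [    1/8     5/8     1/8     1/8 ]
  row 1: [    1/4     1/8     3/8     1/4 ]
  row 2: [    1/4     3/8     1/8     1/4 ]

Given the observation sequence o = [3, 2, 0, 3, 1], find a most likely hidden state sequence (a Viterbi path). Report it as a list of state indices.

t=0: δ = [3.125e-02, 3.125e-02, 1.562e-01]  (obs o_0=3)
t=1: δ = [7.324e-03, 1.465e-02, 7.324e-03]  ψ = [2, 2, 2]  (obs o_1=2)
t=2: δ = [4.578e-04, 9.155e-04, 1.831e-03]  ψ = [1, 0, 1]  (obs o_2=0)
t=3: δ = [8.583e-05, 1.144e-04, 1.717e-04]  ψ = [2, 2, 2]  (obs o_3=3)
t=4: δ = [4.023e-05, 5.364e-06, 2.414e-05]  ψ = [2, 0, 2]  (obs o_4=1)
backtrack: best end state = 0; path = [2, 1, 2, 2, 0]

path = [2, 1, 2, 2, 0]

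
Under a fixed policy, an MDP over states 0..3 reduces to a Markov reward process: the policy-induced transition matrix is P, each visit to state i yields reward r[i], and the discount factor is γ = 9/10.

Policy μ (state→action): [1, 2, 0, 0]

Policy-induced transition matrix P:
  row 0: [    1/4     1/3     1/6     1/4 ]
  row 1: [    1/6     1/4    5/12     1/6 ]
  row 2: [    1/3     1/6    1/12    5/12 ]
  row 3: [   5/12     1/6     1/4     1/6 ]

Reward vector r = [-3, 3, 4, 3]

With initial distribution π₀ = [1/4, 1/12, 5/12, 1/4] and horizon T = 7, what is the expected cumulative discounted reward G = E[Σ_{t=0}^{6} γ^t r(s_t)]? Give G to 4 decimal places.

t=0: π = [0.2500, 0.0833, 0.4167, 0.2500], E[r] = 1.9167, γ^t·E[r] = 1.916667, running G = 1.916667
t=1: π = [0.3194, 0.2153, 0.1736, 0.2917], E[r] = 1.2569, γ^t·E[r] = 1.131250, running G = 3.047917
t=2: π = [0.2951, 0.2378, 0.2303, 0.2367], E[r] = 1.4595, γ^t·E[r] = 1.182188, running G = 4.230104
t=3: π = [0.2888, 0.2357, 0.2267, 0.2488], E[r] = 1.4937, γ^t·E[r] = 1.088930, running G = 5.319034
t=4: π = [0.2907, 0.2344, 0.2274, 0.2474], E[r] = 1.4831, γ^t·E[r] = 0.973063, running G = 6.292096
t=5: π = [0.2906, 0.2347, 0.2269, 0.2478], E[r] = 1.4830, γ^t·E[r] = 0.875724, running G = 7.167820
t=6: π = [0.2906, 0.2347, 0.2271, 0.2476], E[r] = 1.4832, γ^t·E[r] = 0.788218, running G = 7.956038

G = 7.9560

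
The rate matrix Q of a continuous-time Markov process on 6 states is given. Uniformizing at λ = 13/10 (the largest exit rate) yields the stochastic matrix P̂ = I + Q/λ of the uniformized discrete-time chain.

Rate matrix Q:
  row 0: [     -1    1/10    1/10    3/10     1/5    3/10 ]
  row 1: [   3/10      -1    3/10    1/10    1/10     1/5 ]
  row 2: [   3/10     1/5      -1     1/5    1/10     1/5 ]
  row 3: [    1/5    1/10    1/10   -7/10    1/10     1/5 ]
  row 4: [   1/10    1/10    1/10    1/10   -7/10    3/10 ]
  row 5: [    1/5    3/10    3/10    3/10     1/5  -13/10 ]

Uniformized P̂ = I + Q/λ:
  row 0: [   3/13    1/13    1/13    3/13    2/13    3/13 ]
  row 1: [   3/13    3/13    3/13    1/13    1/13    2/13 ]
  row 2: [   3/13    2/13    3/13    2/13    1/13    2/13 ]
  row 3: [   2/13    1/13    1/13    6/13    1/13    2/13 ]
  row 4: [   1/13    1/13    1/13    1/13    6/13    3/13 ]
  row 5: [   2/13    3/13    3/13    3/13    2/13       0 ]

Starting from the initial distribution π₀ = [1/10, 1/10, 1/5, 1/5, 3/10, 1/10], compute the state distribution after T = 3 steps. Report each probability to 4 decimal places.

π = [0.1741, 0.1324, 0.1434, 0.2210, 0.1721, 0.1569]

t=0: π = [0.1000, 0.1000, 0.2000, 0.2000, 0.3000, 0.1000]
t=1: π = [0.1615, 0.1231, 0.1385, 0.2000, 0.2077, 0.1692]
t=2: π = [0.1704, 0.1325, 0.1432, 0.2154, 0.1822, 0.1562]
t=3: π = [0.1741, 0.1324, 0.1434, 0.2210, 0.1721, 0.1569]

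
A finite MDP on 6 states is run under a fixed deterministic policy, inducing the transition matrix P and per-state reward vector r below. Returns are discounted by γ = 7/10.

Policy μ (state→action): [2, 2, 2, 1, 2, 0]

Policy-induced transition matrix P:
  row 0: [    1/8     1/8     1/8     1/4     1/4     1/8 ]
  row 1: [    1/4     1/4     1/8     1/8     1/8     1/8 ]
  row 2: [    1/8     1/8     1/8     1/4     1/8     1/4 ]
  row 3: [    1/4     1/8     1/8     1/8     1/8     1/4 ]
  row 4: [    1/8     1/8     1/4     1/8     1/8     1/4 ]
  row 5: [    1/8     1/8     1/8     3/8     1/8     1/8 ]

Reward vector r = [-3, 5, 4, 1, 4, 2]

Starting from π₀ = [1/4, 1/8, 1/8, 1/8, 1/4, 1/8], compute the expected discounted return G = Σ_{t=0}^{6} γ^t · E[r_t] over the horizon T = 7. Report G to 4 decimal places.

G = 5.8458

t=0: π = [0.2500, 0.1250, 0.1250, 0.1250, 0.2500, 0.1250], E[r] = 1.7500, γ^t·E[r] = 1.750000, running G = 1.750000
t=1: π = [0.1563, 0.1406, 0.1563, 0.2031, 0.1563, 0.1875], E[r] = 2.0625, γ^t·E[r] = 1.443750, running G = 3.193750
t=2: π = [0.1680, 0.1426, 0.1445, 0.2109, 0.1445, 0.1895], E[r] = 1.9551, γ^t·E[r] = 0.957988, running G = 4.151738
t=3: π = [0.1692, 0.1428, 0.1431, 0.2114, 0.1460, 0.1875], E[r] = 1.9492, γ^t·E[r] = 0.668582, running G = 4.820320
t=4: π = [0.1693, 0.1429, 0.1432, 0.2109, 0.1461, 0.1876], E[r] = 1.9500, γ^t·E[r] = 0.468205, running G = 5.288526
t=5: π = [0.1692, 0.1429, 0.1433, 0.2110, 0.1462, 0.1875], E[r] = 1.9504, γ^t·E[r] = 0.327799, running G = 5.616324
t=6: π = [0.1692, 0.1429, 0.1433, 0.2109, 0.1462, 0.1875], E[r] = 1.9503, γ^t·E[r] = 0.229455, running G = 5.845780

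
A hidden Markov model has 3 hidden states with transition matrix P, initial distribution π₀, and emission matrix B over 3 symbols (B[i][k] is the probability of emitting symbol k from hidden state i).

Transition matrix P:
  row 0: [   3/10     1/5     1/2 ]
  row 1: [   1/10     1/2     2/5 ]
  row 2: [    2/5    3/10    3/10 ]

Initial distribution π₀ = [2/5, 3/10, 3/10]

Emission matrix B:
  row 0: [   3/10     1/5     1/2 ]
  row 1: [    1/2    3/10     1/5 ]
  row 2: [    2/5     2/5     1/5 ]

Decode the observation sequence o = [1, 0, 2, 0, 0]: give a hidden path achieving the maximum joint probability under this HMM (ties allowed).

path = [1, 1, 1, 1, 1]

t=0: δ = [8.000e-02, 9.000e-02, 1.200e-01]  (obs o_0=1)
t=1: δ = [1.440e-02, 2.250e-02, 1.600e-02]  ψ = [2, 1, 0]  (obs o_1=0)
t=2: δ = [3.200e-03, 2.250e-03, 1.800e-03]  ψ = [2, 1, 1]  (obs o_2=2)
t=3: δ = [2.880e-04, 5.625e-04, 6.400e-04]  ψ = [0, 1, 0]  (obs o_3=0)
t=4: δ = [7.680e-05, 1.406e-04, 9.000e-05]  ψ = [2, 1, 1]  (obs o_4=0)
backtrack: best end state = 1; path = [1, 1, 1, 1, 1]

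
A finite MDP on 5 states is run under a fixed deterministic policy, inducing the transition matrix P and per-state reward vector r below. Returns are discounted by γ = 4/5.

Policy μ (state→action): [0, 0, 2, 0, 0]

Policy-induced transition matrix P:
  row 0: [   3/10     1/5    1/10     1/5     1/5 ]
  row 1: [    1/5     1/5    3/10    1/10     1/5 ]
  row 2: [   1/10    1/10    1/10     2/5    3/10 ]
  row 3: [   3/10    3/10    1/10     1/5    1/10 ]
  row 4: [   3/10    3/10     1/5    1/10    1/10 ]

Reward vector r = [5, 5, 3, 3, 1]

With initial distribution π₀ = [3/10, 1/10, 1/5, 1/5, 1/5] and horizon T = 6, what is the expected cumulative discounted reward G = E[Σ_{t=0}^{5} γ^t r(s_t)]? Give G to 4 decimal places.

t=0: π = [0.3000, 0.1000, 0.2000, 0.2000, 0.2000], E[r] = 3.4000, γ^t·E[r] = 3.400000, running G = 3.400000
t=1: π = [0.2500, 0.2200, 0.1400, 0.2100, 0.1800], E[r] = 3.5800, γ^t·E[r] = 2.864000, running G = 6.264000
t=2: π = [0.2500, 0.2250, 0.1620, 0.1880, 0.1750], E[r] = 3.6000, γ^t·E[r] = 2.304000, running G = 8.568000
t=3: π = [0.2451, 0.2201, 0.1625, 0.1924, 0.1799], E[r] = 3.5706, γ^t·E[r] = 1.828147, running G = 10.396147
t=4: π = [0.2455, 0.2210, 0.1620, 0.1925, 0.1790], E[r] = 3.5749, γ^t·E[r] = 1.464279, running G = 11.860426
t=5: π = [0.2455, 0.2210, 0.1621, 0.1924, 0.1790], E[r] = 3.5748, γ^t·E[r] = 1.171392, running G = 13.031818

G = 13.0318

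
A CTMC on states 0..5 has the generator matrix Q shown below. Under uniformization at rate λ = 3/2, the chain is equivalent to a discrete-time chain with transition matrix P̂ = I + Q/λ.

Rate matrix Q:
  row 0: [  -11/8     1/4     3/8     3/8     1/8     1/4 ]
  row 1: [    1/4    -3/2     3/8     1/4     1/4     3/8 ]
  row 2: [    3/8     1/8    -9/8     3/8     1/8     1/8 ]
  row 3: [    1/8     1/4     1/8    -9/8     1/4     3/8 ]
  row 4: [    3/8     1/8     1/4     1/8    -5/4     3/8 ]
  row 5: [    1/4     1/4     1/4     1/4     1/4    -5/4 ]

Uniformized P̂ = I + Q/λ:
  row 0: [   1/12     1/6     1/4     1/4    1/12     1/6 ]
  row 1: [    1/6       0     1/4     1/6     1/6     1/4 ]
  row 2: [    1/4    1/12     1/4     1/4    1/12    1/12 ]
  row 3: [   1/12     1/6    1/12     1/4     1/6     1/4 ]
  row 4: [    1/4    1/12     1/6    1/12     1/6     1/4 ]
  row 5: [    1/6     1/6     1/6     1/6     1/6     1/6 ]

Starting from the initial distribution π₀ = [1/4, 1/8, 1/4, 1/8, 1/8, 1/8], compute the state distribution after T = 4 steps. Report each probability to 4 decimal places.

t=0: π = [0.2500, 0.1250, 0.2500, 0.1250, 0.1250, 0.1250]
t=1: π = [0.1667, 0.1146, 0.2083, 0.2083, 0.1250, 0.1771]
t=2: π = [0.1632, 0.1198, 0.1901, 0.2049, 0.1354, 0.1866]
t=3: π = [0.1631, 0.1196, 0.1890, 0.2019, 0.1372, 0.1892]
t=4: π = [0.1634, 0.1196, 0.1892, 0.2014, 0.1373, 0.1891]

π = [0.1634, 0.1196, 0.1892, 0.2014, 0.1373, 0.1891]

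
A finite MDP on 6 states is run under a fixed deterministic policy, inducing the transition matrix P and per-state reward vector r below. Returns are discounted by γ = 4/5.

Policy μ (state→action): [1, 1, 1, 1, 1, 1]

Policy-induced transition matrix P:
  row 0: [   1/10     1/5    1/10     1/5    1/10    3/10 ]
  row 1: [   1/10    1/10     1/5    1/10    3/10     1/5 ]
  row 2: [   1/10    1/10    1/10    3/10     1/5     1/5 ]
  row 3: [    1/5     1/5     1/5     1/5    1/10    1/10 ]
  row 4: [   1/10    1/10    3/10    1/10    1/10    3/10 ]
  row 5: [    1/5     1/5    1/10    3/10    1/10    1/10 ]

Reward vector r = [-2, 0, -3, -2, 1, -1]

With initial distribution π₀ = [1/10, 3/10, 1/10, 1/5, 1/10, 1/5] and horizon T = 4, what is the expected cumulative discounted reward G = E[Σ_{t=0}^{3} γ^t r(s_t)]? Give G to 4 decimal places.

G = -3.3607

t=0: π = [0.1000, 0.3000, 0.1000, 0.2000, 0.1000, 0.2000], E[r] = -1.0000, γ^t·E[r] = -1.000000, running G = -1.000000
t=1: π = [0.1400, 0.1500, 0.1700, 0.1900, 0.1700, 0.1800], E[r] = -1.1800, γ^t·E[r] = -0.944000, running G = -1.944000
t=2: π = [0.1370, 0.1510, 0.1680, 0.2030, 0.1470, 0.1940], E[r] = -1.2310, γ^t·E[r] = -0.787840, running G = -2.731840
t=3: π = [0.1397, 0.1534, 0.1648, 0.2064, 0.1470, 0.1887], E[r] = -1.2283, γ^t·E[r] = -0.628890, running G = -3.360730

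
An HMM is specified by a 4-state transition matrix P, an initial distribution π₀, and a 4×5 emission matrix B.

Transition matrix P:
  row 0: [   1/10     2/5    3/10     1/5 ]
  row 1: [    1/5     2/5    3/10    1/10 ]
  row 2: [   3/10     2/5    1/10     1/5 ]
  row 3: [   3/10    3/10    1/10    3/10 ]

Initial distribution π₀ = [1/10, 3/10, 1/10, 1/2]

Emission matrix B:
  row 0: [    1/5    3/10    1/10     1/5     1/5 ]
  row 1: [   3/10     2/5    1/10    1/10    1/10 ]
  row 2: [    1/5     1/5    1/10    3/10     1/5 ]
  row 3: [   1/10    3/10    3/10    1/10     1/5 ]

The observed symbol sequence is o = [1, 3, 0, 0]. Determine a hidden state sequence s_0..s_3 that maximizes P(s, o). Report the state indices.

t=0: δ = [3.000e-02, 1.200e-01, 2.000e-02, 1.500e-01]  (obs o_0=1)
t=1: δ = [9.000e-03, 4.800e-03, 1.080e-02, 4.500e-03]  ψ = [3, 1, 1, 3]  (obs o_1=3)
t=2: δ = [6.480e-04, 1.296e-03, 5.400e-04, 2.160e-04]  ψ = [2, 2, 0, 2]  (obs o_2=0)
t=3: δ = [5.184e-05, 1.555e-04, 7.776e-05, 1.296e-05]  ψ = [1, 1, 1, 0]  (obs o_3=0)
backtrack: best end state = 1; path = [1, 2, 1, 1]

path = [1, 2, 1, 1]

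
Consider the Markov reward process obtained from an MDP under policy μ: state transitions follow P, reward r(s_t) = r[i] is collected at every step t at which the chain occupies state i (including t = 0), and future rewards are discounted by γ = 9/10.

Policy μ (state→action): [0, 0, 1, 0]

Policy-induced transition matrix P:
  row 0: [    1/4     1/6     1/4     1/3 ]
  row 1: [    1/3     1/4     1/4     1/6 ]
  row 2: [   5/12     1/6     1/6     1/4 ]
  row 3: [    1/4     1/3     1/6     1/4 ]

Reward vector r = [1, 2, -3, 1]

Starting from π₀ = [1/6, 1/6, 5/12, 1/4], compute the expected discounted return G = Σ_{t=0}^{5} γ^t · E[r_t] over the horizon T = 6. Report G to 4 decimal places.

G = 0.9641

t=0: π = [0.1667, 0.1667, 0.4167, 0.2500], E[r] = -0.5000, γ^t·E[r] = -0.500000, running G = -0.500000
t=1: π = [0.3333, 0.2222, 0.1944, 0.2500], E[r] = 0.4444, γ^t·E[r] = 0.400000, running G = -0.100000
t=2: π = [0.3009, 0.2269, 0.2130, 0.2593], E[r] = 0.3750, γ^t·E[r] = 0.303750, running G = 0.203750
t=3: π = [0.3044, 0.2288, 0.2106, 0.2562], E[r] = 0.3862, γ^t·E[r] = 0.281531, running G = 0.485281
t=4: π = [0.3042, 0.2284, 0.2111, 0.2563], E[r] = 0.3840, γ^t·E[r] = 0.251965, running G = 0.737246
t=5: π = [0.3042, 0.2284, 0.2111, 0.2563], E[r] = 0.3842, γ^t·E[r] = 0.226878, running G = 0.964124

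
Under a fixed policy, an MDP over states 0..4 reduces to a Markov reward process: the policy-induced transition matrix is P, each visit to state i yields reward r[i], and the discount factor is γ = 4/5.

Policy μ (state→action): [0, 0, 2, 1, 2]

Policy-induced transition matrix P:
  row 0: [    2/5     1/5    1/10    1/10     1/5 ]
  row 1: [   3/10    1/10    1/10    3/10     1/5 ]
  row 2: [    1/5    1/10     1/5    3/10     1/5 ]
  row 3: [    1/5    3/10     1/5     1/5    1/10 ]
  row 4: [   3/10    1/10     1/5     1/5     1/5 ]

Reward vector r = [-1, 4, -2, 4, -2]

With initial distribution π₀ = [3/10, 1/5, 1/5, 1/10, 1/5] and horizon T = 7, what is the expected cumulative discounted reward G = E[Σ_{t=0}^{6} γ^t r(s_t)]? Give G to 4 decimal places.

t=0: π = [0.3000, 0.2000, 0.2000, 0.1000, 0.2000], E[r] = 0.1000, γ^t·E[r] = 0.100000, running G = 0.100000
t=1: π = [0.3000, 0.1500, 0.1500, 0.2100, 0.1900], E[r] = 0.4600, γ^t·E[r] = 0.368000, running G = 0.468000
t=2: π = [0.2940, 0.1720, 0.1550, 0.2000, 0.1790], E[r] = 0.5260, γ^t·E[r] = 0.336640, running G = 0.804640
t=3: π = [0.2939, 0.1694, 0.1534, 0.2033, 0.1800], E[r] = 0.5301, γ^t·E[r] = 0.271411, running G = 1.076051
t=4: π = [0.2937, 0.1701, 0.1537, 0.2029, 0.1797], E[r] = 0.5314, γ^t·E[r] = 0.217645, running G = 1.293696
t=5: π = [0.2937, 0.1700, 0.1536, 0.2030, 0.1797], E[r] = 0.5314, γ^t·E[r] = 0.174134, running G = 1.467831
t=6: π = [0.2937, 0.1700, 0.1536, 0.2030, 0.1797], E[r] = 0.5315, γ^t·E[r] = 0.139317, running G = 1.607148

G = 1.6071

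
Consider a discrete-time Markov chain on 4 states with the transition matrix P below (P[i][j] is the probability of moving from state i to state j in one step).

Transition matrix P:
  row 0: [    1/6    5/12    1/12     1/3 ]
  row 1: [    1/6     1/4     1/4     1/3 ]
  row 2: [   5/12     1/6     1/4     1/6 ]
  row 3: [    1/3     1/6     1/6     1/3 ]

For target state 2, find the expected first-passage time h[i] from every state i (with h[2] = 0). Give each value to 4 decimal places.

First-step conditioning: h[2] = 0; for i ≠ 2, h[i] = 1 + Σ_k P[i][k]·h[k].
  h[0] = 1 + 1/6·h[0] + 5/12·h[1] + 1/3·h[3]
  h[1] = 1 + 1/6·h[0] + 1/4·h[1] + 1/3·h[3]
  h[3] = 1 + 1/3·h[0] + 1/6·h[1] + 1/3·h[3]
Solving the 3×3 linear system over states ≠ 2 gives exactly h = [63/10, 27/5, 0, 6] (h[2] = 0 is the target).

h = [6.3000, 5.4000, 0.0000, 6.0000]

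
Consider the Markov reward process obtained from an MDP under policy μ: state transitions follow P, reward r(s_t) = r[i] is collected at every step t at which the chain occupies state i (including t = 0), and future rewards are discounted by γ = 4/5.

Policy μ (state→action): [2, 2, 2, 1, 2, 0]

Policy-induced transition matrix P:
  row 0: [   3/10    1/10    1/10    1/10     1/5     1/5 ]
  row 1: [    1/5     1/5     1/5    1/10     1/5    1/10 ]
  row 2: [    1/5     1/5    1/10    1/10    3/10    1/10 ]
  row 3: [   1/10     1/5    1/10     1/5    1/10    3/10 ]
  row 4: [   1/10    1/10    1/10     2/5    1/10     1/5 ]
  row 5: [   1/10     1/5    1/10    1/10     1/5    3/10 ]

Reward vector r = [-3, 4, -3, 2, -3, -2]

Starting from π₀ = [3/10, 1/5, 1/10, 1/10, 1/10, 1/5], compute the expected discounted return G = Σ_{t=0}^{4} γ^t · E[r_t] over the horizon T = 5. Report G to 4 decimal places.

G = -2.9152

t=0: π = [0.3000, 0.2000, 0.1000, 0.1000, 0.1000, 0.2000], E[r] = -0.9000, γ^t·E[r] = -0.900000, running G = -0.900000
t=1: π = [0.1900, 0.1600, 0.1200, 0.1400, 0.1900, 0.2000], E[r] = -0.9800, γ^t·E[r] = -0.784000, running G = -1.684000
t=2: π = [0.1660, 0.1620, 0.1160, 0.1710, 0.1790, 0.2060], E[r] = -0.8050, γ^t·E[r] = -0.515200, running G = -2.199200
t=3: π = [0.1610, 0.1655, 0.1162, 0.1708, 0.1766, 0.2099], E[r] = -0.7776, γ^t·E[r] = -0.398131, running G = -2.597331
t=4: π = [0.1604, 0.1662, 0.1166, 0.1701, 0.1769, 0.2099], E[r] = -0.7761, γ^t·E[r] = -0.317899, running G = -2.915230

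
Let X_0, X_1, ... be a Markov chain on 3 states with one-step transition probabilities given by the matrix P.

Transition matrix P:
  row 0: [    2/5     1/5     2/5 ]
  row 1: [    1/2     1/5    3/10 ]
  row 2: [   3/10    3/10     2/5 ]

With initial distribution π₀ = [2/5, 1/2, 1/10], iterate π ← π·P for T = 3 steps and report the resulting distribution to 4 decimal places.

π = [0.3856, 0.2379, 0.3765]

t=0: π = [0.4000, 0.5000, 0.1000]
t=1: π = [0.4400, 0.2100, 0.3500]
t=2: π = [0.3860, 0.2350, 0.3790]
t=3: π = [0.3856, 0.2379, 0.3765]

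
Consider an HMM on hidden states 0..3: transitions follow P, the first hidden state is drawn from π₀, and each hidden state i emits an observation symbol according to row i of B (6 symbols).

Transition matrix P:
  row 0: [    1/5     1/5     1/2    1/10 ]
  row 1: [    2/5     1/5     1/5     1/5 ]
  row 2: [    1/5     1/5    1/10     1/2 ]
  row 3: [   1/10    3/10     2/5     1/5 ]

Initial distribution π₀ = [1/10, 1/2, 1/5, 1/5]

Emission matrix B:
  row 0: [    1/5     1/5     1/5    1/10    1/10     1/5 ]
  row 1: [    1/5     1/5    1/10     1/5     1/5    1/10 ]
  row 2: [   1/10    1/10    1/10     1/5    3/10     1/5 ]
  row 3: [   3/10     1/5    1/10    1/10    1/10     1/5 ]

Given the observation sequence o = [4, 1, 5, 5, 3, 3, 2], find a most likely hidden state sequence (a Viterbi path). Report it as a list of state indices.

t=0: δ = [1.000e-02, 1.000e-01, 6.000e-02, 2.000e-02]  (obs o_0=4)
t=1: δ = [8.000e-03, 4.000e-03, 2.000e-03, 6.000e-03]  ψ = [1, 1, 1, 2]  (obs o_1=1)
t=2: δ = [3.200e-04, 1.800e-04, 8.000e-04, 2.400e-04]  ψ = [0, 3, 0, 3]  (obs o_2=5)
t=3: δ = [3.200e-05, 1.600e-05, 3.200e-05, 8.000e-05]  ψ = [2, 2, 0, 2]  (obs o_3=5)
t=4: δ = [8.000e-07, 4.800e-06, 6.400e-06, 1.600e-06]  ψ = [3, 3, 3, 2]  (obs o_4=3)
t=5: δ = [1.920e-07, 2.560e-07, 1.920e-07, 3.200e-07]  ψ = [1, 2, 1, 2]  (obs o_5=3)
t=6: δ = [2.048e-08, 9.600e-09, 1.280e-08, 9.600e-09]  ψ = [1, 3, 3, 2]  (obs o_6=2)
backtrack: best end state = 0; path = [1, 0, 2, 3, 2, 1, 0]

path = [1, 0, 2, 3, 2, 1, 0]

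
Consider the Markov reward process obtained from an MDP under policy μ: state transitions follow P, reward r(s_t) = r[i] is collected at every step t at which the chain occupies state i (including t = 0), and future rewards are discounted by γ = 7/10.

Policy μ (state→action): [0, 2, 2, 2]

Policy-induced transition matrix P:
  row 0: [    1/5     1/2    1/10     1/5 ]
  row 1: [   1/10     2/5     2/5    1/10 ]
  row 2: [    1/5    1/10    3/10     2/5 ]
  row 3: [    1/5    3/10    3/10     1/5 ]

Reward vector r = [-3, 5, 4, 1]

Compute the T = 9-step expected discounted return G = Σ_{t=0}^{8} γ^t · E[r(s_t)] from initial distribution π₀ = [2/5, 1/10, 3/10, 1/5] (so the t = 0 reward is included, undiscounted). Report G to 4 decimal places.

t=0: π = [0.4000, 0.1000, 0.3000, 0.2000], E[r] = 0.7000, γ^t·E[r] = 0.700000, running G = 0.700000
t=1: π = [0.1900, 0.3300, 0.2300, 0.2500], E[r] = 2.2500, γ^t·E[r] = 1.575000, running G = 2.275000
t=2: π = [0.1670, 0.3250, 0.2950, 0.2130], E[r] = 2.5170, γ^t·E[r] = 1.233330, running G = 3.508330
t=3: π = [0.1675, 0.3069, 0.2991, 0.2265], E[r] = 2.4549, γ^t·E[r] = 0.842031, running G = 4.350361
t=4: π = [0.1693, 0.3044, 0.2972, 0.2291], E[r] = 2.4318, γ^t·E[r] = 0.583878, running G = 4.934238
t=5: π = [0.1696, 0.3049, 0.2966, 0.2290], E[r] = 2.4309, γ^t·E[r] = 0.408564, running G = 5.342803
t=6: π = [0.1695, 0.3051, 0.2966, 0.2288], E[r] = 2.4320, γ^t·E[r] = 0.286122, running G = 5.628925
t=7: π = [0.1695, 0.3051, 0.2966, 0.2288], E[r] = 2.4322, γ^t·E[r] = 0.200305, running G = 5.829230
t=8: π = [0.1695, 0.3051, 0.2966, 0.2288], E[r] = 2.4322, γ^t·E[r] = 0.140213, running G = 5.969443

G = 5.9694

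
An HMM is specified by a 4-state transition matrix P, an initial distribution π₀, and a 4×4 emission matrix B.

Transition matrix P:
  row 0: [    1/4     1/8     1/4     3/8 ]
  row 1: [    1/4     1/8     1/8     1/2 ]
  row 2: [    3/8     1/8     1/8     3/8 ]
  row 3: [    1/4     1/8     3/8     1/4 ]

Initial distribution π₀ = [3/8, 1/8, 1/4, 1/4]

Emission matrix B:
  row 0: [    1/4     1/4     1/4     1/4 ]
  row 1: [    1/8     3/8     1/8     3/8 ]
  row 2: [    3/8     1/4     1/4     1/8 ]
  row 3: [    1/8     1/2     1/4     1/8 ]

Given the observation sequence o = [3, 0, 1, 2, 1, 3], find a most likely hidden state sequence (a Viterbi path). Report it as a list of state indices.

path = [0, 2, 3, 2, 3, 0]

t=0: δ = [9.375e-02, 4.688e-02, 3.125e-02, 3.125e-02]  (obs o_0=3)
t=1: δ = [5.859e-03, 1.465e-03, 8.789e-03, 4.395e-03]  ψ = [0, 0, 0, 0]  (obs o_1=0)
t=2: δ = [8.240e-04, 4.120e-04, 4.120e-04, 1.648e-03]  ψ = [2, 2, 3, 2]  (obs o_2=1)
t=3: δ = [1.030e-04, 2.575e-05, 1.545e-04, 1.030e-04]  ψ = [3, 3, 3, 3]  (obs o_3=2)
t=4: δ = [1.448e-05, 7.242e-06, 9.656e-06, 2.897e-05]  ψ = [2, 2, 3, 2]  (obs o_4=1)
t=5: δ = [1.810e-06, 1.358e-06, 1.358e-06, 9.052e-07]  ψ = [3, 3, 3, 3]  (obs o_5=3)
backtrack: best end state = 0; path = [0, 2, 3, 2, 3, 0]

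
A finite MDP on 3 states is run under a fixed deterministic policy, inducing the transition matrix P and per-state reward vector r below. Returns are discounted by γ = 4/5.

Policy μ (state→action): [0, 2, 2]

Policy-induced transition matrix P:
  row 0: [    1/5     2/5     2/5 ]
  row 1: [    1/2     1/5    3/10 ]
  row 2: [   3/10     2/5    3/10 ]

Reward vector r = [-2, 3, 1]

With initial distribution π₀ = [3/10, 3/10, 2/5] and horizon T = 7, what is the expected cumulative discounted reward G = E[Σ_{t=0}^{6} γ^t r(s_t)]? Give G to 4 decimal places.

G = 2.6822

t=0: π = [0.3000, 0.3000, 0.4000], E[r] = 0.7000, γ^t·E[r] = 0.700000, running G = 0.700000
t=1: π = [0.3300, 0.3400, 0.3300], E[r] = 0.6900, γ^t·E[r] = 0.552000, running G = 1.252000
t=2: π = [0.3350, 0.3320, 0.3330], E[r] = 0.6590, γ^t·E[r] = 0.421760, running G = 1.673760
t=3: π = [0.3329, 0.3336, 0.3335], E[r] = 0.6685, γ^t·E[r] = 0.342272, running G = 2.016032
t=4: π = [0.3334, 0.3333, 0.3333], E[r] = 0.6663, γ^t·E[r] = 0.272904, running G = 2.288936
t=5: π = [0.3333, 0.3333, 0.3333], E[r] = 0.6667, γ^t·E[r] = 0.218480, running G = 2.507417
t=6: π = [0.3333, 0.3333, 0.3333], E[r] = 0.6666, γ^t·E[r] = 0.174758, running G = 2.682175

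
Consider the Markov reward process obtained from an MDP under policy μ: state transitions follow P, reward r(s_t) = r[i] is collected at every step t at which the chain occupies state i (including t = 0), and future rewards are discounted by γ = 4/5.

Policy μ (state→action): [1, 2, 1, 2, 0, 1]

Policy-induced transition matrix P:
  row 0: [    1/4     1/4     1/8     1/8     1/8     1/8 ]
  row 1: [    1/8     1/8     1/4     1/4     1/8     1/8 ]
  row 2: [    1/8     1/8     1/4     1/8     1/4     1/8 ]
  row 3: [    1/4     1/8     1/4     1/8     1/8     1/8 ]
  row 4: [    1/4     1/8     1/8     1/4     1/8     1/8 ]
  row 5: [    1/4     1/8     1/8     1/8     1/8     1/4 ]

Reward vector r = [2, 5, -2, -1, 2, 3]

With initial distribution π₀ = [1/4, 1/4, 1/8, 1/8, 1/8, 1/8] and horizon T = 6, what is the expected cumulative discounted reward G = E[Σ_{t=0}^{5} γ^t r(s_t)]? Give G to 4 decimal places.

G = 5.6349

t=0: π = [0.2500, 0.2500, 0.1250, 0.1250, 0.1250, 0.1250], E[r] = 2.0000, γ^t·E[r] = 2.000000, running G = 2.000000
t=1: π = [0.2031, 0.1563, 0.1875, 0.1719, 0.1406, 0.1406], E[r] = 1.3438, γ^t·E[r] = 1.075000, running G = 3.075000
t=2: π = [0.2070, 0.1504, 0.1895, 0.1621, 0.1484, 0.1426], E[r] = 1.3496, γ^t·E[r] = 0.863750, running G = 3.938750
t=3: π = [0.2075, 0.1509, 0.1877, 0.1624, 0.1487, 0.1428], E[r] = 1.3574, γ^t·E[r] = 0.695000, running G = 4.633750
t=4: π = [0.2077, 0.1509, 0.1876, 0.1624, 0.1485, 0.1429], E[r] = 1.3578, γ^t·E[r] = 0.556175, running G = 5.189925
t=5: π = [0.2077, 0.1510, 0.1876, 0.1624, 0.1485, 0.1429], E[r] = 1.3580, γ^t·E[r] = 0.444974, running G = 5.634899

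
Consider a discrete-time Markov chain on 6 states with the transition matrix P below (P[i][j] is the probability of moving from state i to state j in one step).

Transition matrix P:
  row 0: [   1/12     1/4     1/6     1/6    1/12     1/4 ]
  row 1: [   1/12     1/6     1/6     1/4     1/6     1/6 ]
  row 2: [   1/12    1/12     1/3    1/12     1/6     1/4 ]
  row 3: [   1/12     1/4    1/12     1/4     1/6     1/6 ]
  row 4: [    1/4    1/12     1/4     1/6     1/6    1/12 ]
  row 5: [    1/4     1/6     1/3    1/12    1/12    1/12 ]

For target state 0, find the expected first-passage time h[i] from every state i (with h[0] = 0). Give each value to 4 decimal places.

First-step conditioning: h[0] = 0; for i ≠ 0, h[i] = 1 + Σ_k P[i][k]·h[k].
  h[1] = 1 + 1/6·h[1] + 1/6·h[2] + 1/4·h[3] + 1/6·h[4] + 1/6·h[5]
  h[2] = 1 + 1/12·h[1] + 1/3·h[2] + 1/12·h[3] + 1/6·h[4] + 1/4·h[5]
  h[3] = 1 + 1/4·h[1] + 1/12·h[2] + 1/4·h[3] + 1/6·h[4] + 1/6·h[5]
  h[4] = 1 + 1/12·h[1] + 1/4·h[2] + 1/6·h[3] + 1/6·h[4] + 1/12·h[5]
  h[5] = 1 + 1/6·h[1] + 1/3·h[2] + 1/12·h[3] + 1/12·h[4] + 1/12·h[5]
Solving the 5×5 linear system over states ≠ 0 gives exactly h = [0, 215892/29257, 212724/29257, 216156/29257, 182220/29257, 184740/29257] (h[0] = 0 is the target).

h = [0.0000, 7.3792, 7.2709, 7.3882, 6.2283, 6.3144]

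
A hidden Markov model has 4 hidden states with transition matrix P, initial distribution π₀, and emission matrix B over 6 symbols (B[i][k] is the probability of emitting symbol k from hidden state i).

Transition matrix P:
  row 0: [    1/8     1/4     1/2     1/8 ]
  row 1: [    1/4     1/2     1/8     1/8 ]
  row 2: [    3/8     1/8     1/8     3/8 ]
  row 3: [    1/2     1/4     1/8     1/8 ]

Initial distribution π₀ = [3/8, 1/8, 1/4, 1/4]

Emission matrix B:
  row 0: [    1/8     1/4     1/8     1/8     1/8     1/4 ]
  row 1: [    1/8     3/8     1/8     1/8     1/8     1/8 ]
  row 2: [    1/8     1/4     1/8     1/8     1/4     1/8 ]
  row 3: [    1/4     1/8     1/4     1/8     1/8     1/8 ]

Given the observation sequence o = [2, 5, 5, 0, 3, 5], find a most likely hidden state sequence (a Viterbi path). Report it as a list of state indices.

path = [3, 0, 2, 3, 0, 2]

t=0: δ = [4.688e-02, 1.562e-02, 3.125e-02, 6.250e-02]  (obs o_0=2)
t=1: δ = [7.812e-03, 1.953e-03, 2.930e-03, 1.465e-03]  ψ = [3, 3, 0, 2]  (obs o_1=5)
t=2: δ = [2.747e-04, 2.441e-04, 4.883e-04, 1.373e-04]  ψ = [2, 0, 0, 2]  (obs o_2=5)
t=3: δ = [2.289e-05, 1.526e-05, 1.717e-05, 4.578e-05]  ψ = [2, 1, 0, 2]  (obs o_3=0)
t=4: δ = [2.861e-06, 1.431e-06, 1.431e-06, 8.047e-07]  ψ = [3, 3, 0, 2]  (obs o_4=3)
t=5: δ = [1.341e-07, 8.941e-08, 1.788e-07, 6.706e-08]  ψ = [2, 0, 0, 2]  (obs o_5=5)
backtrack: best end state = 2; path = [3, 0, 2, 3, 0, 2]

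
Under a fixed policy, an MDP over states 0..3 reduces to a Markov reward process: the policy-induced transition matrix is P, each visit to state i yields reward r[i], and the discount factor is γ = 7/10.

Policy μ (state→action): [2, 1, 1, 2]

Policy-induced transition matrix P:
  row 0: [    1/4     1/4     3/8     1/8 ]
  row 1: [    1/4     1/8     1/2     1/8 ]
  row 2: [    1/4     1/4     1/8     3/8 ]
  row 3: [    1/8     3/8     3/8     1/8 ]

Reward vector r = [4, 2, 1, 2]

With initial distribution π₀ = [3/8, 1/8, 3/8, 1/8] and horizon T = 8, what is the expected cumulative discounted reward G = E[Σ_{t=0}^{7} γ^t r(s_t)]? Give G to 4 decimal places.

G = 6.9521

t=0: π = [0.3750, 0.1250, 0.3750, 0.1250], E[r] = 2.3750, γ^t·E[r] = 2.375000, running G = 2.375000
t=1: π = [0.2344, 0.2500, 0.2969, 0.2188], E[r] = 2.1719, γ^t·E[r] = 1.520313, running G = 3.895313
t=2: π = [0.2227, 0.2461, 0.3320, 0.1992], E[r] = 2.1133, γ^t·E[r] = 1.035508, running G = 4.930820
t=3: π = [0.2251, 0.2441, 0.3228, 0.2080], E[r] = 2.1274, γ^t·E[r] = 0.729712, running G = 5.660533
t=4: π = [0.2240, 0.2455, 0.3248, 0.2057], E[r] = 2.1232, γ^t·E[r] = 0.509773, running G = 6.170306
t=5: π = [0.2243, 0.2450, 0.3245, 0.2062], E[r] = 2.1241, γ^t·E[r] = 0.356997, running G = 6.527303
t=6: π = [0.2242, 0.2451, 0.3245, 0.2061], E[r] = 2.1239, γ^t·E[r] = 0.249879, running G = 6.777182
t=7: π = [0.2242, 0.2451, 0.3245, 0.2061], E[r] = 2.1240, γ^t·E[r] = 0.174917, running G = 6.952099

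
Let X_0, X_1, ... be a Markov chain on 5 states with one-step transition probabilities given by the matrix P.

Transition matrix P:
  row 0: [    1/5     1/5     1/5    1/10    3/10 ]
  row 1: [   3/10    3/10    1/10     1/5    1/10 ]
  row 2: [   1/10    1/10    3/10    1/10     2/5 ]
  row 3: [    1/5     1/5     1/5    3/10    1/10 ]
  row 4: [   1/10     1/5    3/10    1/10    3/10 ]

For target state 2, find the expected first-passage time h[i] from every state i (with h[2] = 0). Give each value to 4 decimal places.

h = [4.9931, 5.6727, 0.0000, 5.1179, 4.4938]

First-step conditioning: h[2] = 0; for i ≠ 2, h[i] = 1 + Σ_k P[i][k]·h[k].
  h[0] = 1 + 1/5·h[0] + 1/5·h[1] + 1/10·h[3] + 3/10·h[4]
  h[1] = 1 + 3/10·h[0] + 3/10·h[1] + 1/5·h[3] + 1/10·h[4]
  h[3] = 1 + 1/5·h[0] + 1/5·h[1] + 3/10·h[3] + 1/10·h[4]
  h[4] = 1 + 1/10·h[0] + 1/5·h[1] + 1/10·h[3] + 3/10·h[4]
Solving the 4×4 linear system over states ≠ 2 gives exactly h = [3600/721, 4090/721, 0, 3690/721, 3240/721] (h[2] = 0 is the target).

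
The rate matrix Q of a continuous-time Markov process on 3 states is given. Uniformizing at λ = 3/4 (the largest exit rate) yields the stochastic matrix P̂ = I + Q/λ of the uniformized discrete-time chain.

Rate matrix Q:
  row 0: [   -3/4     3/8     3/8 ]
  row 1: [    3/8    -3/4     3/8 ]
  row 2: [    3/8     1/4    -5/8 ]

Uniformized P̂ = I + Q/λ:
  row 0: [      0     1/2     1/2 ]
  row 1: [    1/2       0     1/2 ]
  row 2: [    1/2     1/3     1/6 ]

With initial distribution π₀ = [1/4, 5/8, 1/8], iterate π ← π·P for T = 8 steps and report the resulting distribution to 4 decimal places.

t=0: π = [0.2500, 0.6250, 0.1250]
t=1: π = [0.3750, 0.1667, 0.4583]
t=2: π = [0.3125, 0.3403, 0.3472]
t=3: π = [0.3438, 0.2720, 0.3843]
t=4: π = [0.3281, 0.3000, 0.3719]
t=5: π = [0.3359, 0.2880, 0.3760]
t=6: π = [0.3320, 0.2933, 0.3747]
t=7: π = [0.3340, 0.2909, 0.3751]
t=8: π = [0.3330, 0.2920, 0.3750]

π = [0.3330, 0.2920, 0.3750]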